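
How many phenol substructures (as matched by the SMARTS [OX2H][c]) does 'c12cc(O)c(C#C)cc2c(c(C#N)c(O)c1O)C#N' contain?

3

[OX2H][c] is the SMARTS for a phenol: a hydroxyl oxygen attached to an aromatic carbon.
The molecule carries 3 separate instances of a hydroxyl group (-OH) meeting every constraint; each maps to a distinct set of atoms, giving 3 matches.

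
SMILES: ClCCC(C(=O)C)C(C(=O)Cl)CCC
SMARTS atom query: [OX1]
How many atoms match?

2

The query [OX1] means: aliphatic oxygen with one total connection — typically a carbonyl =O or an oxide.
Check the 14 heavy atoms by environment: 8× C (X4) → no; 2× C (X3) → no; 2× O (X1) → match; 2× Cl (X1) → no.
That gives 2 matching atoms.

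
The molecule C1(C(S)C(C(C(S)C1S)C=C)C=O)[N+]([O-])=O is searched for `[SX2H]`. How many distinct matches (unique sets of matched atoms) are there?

3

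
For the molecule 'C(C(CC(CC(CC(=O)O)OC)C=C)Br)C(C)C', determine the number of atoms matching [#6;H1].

5

The query [#6;H1] means: any carbon bearing exactly one hydrogen.
Check the 18 heavy atoms by environment: 5× C (H2) → no; 5× C (H1) → match; 1× Br (H0) → no; 3× C (H3) → no; 1× C (H0) → no; 2× O (H0) → no; 1× O (H1) → no.
That gives 5 matching atoms.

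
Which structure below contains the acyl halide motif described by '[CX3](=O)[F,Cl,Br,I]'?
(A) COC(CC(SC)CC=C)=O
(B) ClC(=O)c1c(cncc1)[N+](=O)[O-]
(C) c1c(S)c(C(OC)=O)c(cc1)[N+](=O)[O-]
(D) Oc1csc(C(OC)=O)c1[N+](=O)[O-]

[CX3](=O)[F,Cl,Br,I] describes a carbonyl carbon bonded to a halogen (an acyl halide).
(A) has a methyl-ester group (-C(=O)OCH3) but the carbonyl is bonded to -O-C, not to a halogen.
(B) contains an acyl chloride (-C(=O)Cl), which satisfies every atom and bond constraint.
(C) has a methyl-ester group (-C(=O)OCH3) but the carbonyl is bonded to -O-C, not to a halogen.
(D) has a methyl-ester group (-C(=O)OCH3) but the carbonyl is bonded to -O-C, not to a halogen.
So the answer is (B).

B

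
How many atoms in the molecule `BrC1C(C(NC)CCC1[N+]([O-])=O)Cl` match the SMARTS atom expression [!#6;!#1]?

6

Check the 13 heavy atoms by environment: 7× C → no; 1× N → match; 1× Br → match; 1× N (charge +1) → match; 1× O (charge -1) → match; 1× O → match; 1× Cl → match.
Summing the matching environments: 1 + 1 + 1 + 1 + 1 + 1 = 6 matching atoms.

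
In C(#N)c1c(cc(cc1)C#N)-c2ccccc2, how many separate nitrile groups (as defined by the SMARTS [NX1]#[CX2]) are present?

[NX1]#[CX2] is the SMARTS for a nitrile: a nitrogen triple-bonded to a two-connected carbon.
The molecule carries 2 separate instances of a nitrile (-C#N) meeting every constraint; each maps to a distinct set of atoms, giving 2 matches.

2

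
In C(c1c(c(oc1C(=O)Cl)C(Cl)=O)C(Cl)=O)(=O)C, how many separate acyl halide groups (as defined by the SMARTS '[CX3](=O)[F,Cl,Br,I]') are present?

3

[CX3](=O)[F,Cl,Br,I] is the SMARTS for an acyl halide: a carbonyl carbon bonded to a halogen.
The molecule carries 3 separate instances of an acyl chloride (-C(=O)Cl) meeting every constraint; each maps to a distinct set of atoms, giving 3 matches.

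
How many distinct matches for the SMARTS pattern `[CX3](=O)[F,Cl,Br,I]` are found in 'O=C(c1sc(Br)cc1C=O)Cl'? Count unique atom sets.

1

[CX3](=O)[F,Cl,Br,I] is the SMARTS for an acyl halide: a carbonyl carbon bonded to a halogen.
Exactly one fragment in the molecule meets all constraints, giving 1 match.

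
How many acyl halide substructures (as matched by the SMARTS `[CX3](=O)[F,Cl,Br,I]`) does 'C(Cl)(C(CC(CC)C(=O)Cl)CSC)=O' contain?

[CX3](=O)[F,Cl,Br,I] is the SMARTS for an acyl halide: a carbonyl carbon bonded to a halogen.
The molecule carries 2 separate instances of an acyl chloride (-C(=O)Cl) meeting every constraint; each maps to a distinct set of atoms, giving 2 matches.

2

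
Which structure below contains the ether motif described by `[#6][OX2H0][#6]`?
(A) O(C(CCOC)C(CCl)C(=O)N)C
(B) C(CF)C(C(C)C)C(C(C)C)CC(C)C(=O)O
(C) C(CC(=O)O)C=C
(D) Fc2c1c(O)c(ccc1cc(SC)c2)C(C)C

[#6][OX2H0][#6] describes an aliphatic oxygen bridging two carbons with no H on the oxygen (an ether).
(A) contains a methoxy ether (-OCH3), which satisfies every atom and bond constraint.
(B) has a carboxylic acid group (-C(=O)OH) but the -OH oxygen has H1; the =O is OX1, not OX2.
(C) has a carboxylic acid group (-C(=O)OH) but the -OH oxygen has H1; the =O is OX1, not OX2.
(D) has a hydroxyl group (-OH) but the oxygen has H1, not H0 bridging two carbons.
So the answer is (A).

A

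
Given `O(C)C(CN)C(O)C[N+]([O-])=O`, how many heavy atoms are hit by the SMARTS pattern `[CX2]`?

0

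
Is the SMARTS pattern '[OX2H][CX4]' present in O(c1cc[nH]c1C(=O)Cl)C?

The pattern [OX2H][CX4] describes a hydroxyl oxygen bound to an sp3 (X4) carbon — an aliphatic alcohol.
The closest candidate here is a methoxy ether (-OCH3), but the oxygen has H0 (ether), not H1. No other fragment satisfies the full query, so there is no match.

No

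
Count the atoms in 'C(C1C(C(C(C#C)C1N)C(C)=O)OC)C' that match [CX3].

1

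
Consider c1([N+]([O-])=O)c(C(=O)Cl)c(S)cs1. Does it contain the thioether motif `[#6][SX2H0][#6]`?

The pattern [#6][SX2H0][#6] describes an aliphatic sulfur bridging two carbons with no H on the sulfur — a thioether.
The closest candidate here is a thiol (-SH), but the sulfur has H1, not H0 bridging two carbons. No other fragment satisfies the full query, so there is no match.

No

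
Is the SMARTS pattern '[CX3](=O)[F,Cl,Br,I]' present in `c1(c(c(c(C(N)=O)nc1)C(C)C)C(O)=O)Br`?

The pattern [CX3](=O)[F,Cl,Br,I] describes a carbonyl carbon bonded to a halogen — an acyl halide.
The closest candidate here is a carboxylic acid group (-C(=O)OH), but the carbonyl is bonded to -OH, not to a halogen. No other fragment satisfies the full query, so there is no match.

No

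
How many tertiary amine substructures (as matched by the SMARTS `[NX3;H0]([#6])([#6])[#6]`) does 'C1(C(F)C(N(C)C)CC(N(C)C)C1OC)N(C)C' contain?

3

[NX3;H0]([#6])([#6])[#6] is the SMARTS for a tertiary amine: a trivalent nitrogen with no H, bonded to three carbons.
The molecule carries 3 separate instances of a dimethylamino group (-N(CH3)2) meeting every constraint; each maps to a distinct set of atoms, giving 3 matches.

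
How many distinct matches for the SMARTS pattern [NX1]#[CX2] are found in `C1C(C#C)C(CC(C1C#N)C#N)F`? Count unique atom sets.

2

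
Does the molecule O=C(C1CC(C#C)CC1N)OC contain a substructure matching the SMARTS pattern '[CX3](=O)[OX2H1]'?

The pattern [CX3](=O)[OX2H1] describes an sp2 carbon double-bonded to O and single-bonded to an -OH oxygen — a carboxylic acid.
The closest candidate here is a methyl-ester group (-C(=O)OCH3), but the singly-bonded O has no H (OX2H0, not OX2H1). No other fragment satisfies the full query, so there is no match.

No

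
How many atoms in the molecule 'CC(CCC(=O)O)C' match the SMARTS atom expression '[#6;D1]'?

2

Check the 8 heavy atoms by environment: 2× C (D2) → no; 2× C (D3) → no; 2× O (D1) → no; 2× C (D1) → match.
That gives 2 matching atoms.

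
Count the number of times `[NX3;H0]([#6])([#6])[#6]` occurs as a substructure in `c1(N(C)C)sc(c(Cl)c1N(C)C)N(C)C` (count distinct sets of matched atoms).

3

[NX3;H0]([#6])([#6])[#6] is the SMARTS for a tertiary amine: a trivalent nitrogen with no H, bonded to three carbons.
The molecule carries 3 separate instances of a dimethylamino group (-N(CH3)2) meeting every constraint; each maps to a distinct set of atoms, giving 3 matches.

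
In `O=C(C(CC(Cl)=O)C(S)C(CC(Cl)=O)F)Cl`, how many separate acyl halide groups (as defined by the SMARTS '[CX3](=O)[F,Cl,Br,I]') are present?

3

[CX3](=O)[F,Cl,Br,I] is the SMARTS for an acyl halide: a carbonyl carbon bonded to a halogen.
The molecule carries 3 separate instances of an acyl chloride (-C(=O)Cl) meeting every constraint; each maps to a distinct set of atoms, giving 3 matches.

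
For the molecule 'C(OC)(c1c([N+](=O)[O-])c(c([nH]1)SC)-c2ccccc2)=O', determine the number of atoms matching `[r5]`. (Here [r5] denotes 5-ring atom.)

Check the 20 heavy atoms by environment: 1× n (aromatic, in 5-ring) → match; 4× c (aromatic, in 5-ring) → match; 6× c (aromatic, in 6-ring) → no; 1× S (acyclic) → no; 3× C (acyclic) → no; 1× N (charge +1, acyclic) → no; 1× O (charge -1, acyclic) → no; 3× O (acyclic) → no.
Summing the matching environments: 1 + 4 = 5 matching atoms.

5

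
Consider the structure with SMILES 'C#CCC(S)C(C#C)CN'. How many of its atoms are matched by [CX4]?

The query [CX4] means: C with X4: aliphatic carbon with exactly 4 total connections (bonds + H).
Check the 10 heavy atoms by environment: 4× C (X4) → match; 1× N (X3) → no; 4× C (X2) → no; 1× S (X2) → no.
That gives 4 matching atoms.

4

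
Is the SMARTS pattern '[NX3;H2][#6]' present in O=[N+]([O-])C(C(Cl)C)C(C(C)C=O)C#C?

No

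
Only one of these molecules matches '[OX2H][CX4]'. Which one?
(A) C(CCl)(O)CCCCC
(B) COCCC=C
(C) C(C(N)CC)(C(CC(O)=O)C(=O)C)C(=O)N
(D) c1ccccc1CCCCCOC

A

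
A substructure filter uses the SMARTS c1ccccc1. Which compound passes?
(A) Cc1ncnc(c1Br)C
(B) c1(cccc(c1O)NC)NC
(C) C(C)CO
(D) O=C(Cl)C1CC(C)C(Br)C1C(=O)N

c1ccccc1 describes six aromatic carbons in a ring (a benzene ring).
(A) has a methyl group (-CH3) but no six-membered all-carbon aromatic ring is present.
(B) contains the required atom environment, so the pattern matches.
(C) has a methyl group (-CH3) but no six-membered all-carbon aromatic ring is present.
(D) has a methyl group (-CH3) but no six-membered all-carbon aromatic ring is present.
So the answer is (B).

B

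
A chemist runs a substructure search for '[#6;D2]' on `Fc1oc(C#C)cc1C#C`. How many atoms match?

The query [#6;D2] means: any carbon bonded to exactly two heavy atoms.
Check the 10 heavy atoms by environment: 1× o (aromatic, D2) → no; 3× c (aromatic, D3) → no; 1× c (aromatic, D2) → match; 2× C (D2) → match; 2× C (D1) → no; 1× F (D1) → no.
Summing the matching environments: 1 + 2 = 3 matching atoms.

3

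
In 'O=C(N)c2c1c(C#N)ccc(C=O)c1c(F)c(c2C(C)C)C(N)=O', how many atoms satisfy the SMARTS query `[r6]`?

The query [r6] means: r6 matches atoms in a six-membered ring.
Check the 24 heavy atoms by environment: 10× c (aromatic, in 6-ring) → match; 7× C (acyclic) → no; 3× O (acyclic) → no; 3× N (acyclic) → no; 1× F (acyclic) → no.
That gives 10 matching atoms.

10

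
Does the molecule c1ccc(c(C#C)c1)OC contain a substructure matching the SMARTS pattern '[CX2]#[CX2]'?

Yes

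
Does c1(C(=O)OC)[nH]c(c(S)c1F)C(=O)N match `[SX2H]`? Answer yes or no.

The pattern [SX2H] describes an aliphatic sulfur with two connections, one being H — a thiol.
The molecule carries a thiol (-SH), whose atoms satisfy every constraint of the query, so the pattern matches.

Yes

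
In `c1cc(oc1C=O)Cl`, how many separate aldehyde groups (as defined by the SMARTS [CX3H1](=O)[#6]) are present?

1

[CX3H1](=O)[#6] is the SMARTS for an aldehyde: an sp2 carbon with one H, double-bonded to O and single-bonded to carbon.
Exactly one fragment in the molecule meets all constraints, giving 1 match.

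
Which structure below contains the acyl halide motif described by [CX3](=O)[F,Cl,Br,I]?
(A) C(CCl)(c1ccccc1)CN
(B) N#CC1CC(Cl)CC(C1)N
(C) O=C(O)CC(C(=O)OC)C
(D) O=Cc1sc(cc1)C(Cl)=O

[CX3](=O)[F,Cl,Br,I] describes a carbonyl carbon bonded to a halogen (an acyl halide).
(A) has a chloro substituent but the Cl is not on a carbonyl carbon.
(B) has a chloro substituent but the Cl is not on a carbonyl carbon.
(C) has a carboxylic acid group (-C(=O)OH) but the carbonyl is bonded to -OH, not to a halogen.
(D) contains an acyl chloride (-C(=O)Cl), which satisfies every atom and bond constraint.
So the answer is (D).

D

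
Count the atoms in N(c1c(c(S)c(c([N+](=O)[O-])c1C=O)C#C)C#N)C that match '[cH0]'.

6

The query [cH0] means: aromatic carbon with no attached hydrogen (substituted or ring-fusion).
Check the 18 heavy atoms by environment: 6× c (aromatic, H0) → match; 1× S (H1) → no; 2× C (H0) → no; 1× N (H0) → no; 1× N (charge +1, H0) → no; 1× O (charge -1, H0) → no; 2× O (H0) → no; 2× C (H1) → no; 1× N (H1) → no; 1× C (H3) → no.
That gives 6 matching atoms.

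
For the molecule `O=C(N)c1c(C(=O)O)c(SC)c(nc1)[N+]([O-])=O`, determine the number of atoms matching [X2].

3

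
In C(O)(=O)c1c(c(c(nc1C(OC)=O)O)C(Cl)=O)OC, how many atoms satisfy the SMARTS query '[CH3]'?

2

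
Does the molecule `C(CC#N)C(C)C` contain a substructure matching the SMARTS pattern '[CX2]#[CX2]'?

The pattern [CX2]#[CX2] describes a carbon-carbon triple bond — an alkyne.
The closest candidate here is a nitrile (-C#N), but the triple bond is C#N, not C#C. No other fragment satisfies the full query, so there is no match.

No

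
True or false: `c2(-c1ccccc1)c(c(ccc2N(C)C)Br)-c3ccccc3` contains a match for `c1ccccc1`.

The pattern c1ccccc1 describes six aromatic carbons in a ring — a benzene ring.
The molecule carries a phenyl ring, whose atoms satisfy every constraint of the query, so the pattern matches.

True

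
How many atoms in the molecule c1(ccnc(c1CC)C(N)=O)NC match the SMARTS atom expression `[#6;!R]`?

4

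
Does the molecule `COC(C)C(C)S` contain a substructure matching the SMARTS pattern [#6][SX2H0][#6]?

No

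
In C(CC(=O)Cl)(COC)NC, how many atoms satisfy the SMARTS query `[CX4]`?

5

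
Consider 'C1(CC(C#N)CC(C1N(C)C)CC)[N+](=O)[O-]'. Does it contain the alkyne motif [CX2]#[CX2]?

The pattern [CX2]#[CX2] describes a carbon-carbon triple bond — an alkyne.
The closest candidate here is a nitrile (-C#N), but the triple bond is C#N, not C#C. No other fragment satisfies the full query, so there is no match.

No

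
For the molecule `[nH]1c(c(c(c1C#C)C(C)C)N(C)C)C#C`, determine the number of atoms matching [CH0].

Check the 15 heavy atoms by environment: 1× n (aromatic, H1) → no; 4× c (aromatic, H0) → no; 1× N (H0) → no; 4× C (H3) → no; 2× C (H0) → match; 3× C (H1) → no.
That gives 2 matching atoms.

2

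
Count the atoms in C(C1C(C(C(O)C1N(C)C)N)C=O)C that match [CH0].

The query [CH0] means: aliphatic carbon with no attached hydrogen.
Check the 14 heavy atoms by environment: 6× C (H1) → no; 1× O (H1) → no; 1× N (H2) → no; 1× C (H2) → no; 3× C (H3) → no; 1× O (H0) → no; 1× N (H0) → no.
No environment satisfies the query, so 0 matching atoms.

0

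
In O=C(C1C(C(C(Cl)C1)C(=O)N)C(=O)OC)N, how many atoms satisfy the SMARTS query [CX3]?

3

Check the 16 heavy atoms by environment: 6× C (X4) → no; 3× C (X3) → match; 3× O (X1) → no; 2× N (X3) → no; 1× Cl (X1) → no; 1× O (X2) → no.
That gives 3 matching atoms.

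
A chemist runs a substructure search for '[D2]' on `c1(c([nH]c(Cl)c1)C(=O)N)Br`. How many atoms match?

The query [D2] means: atom with exactly two heavy-atom neighbours.
Check the 10 heavy atoms by environment: 1× n (aromatic, D2) → match; 3× c (aromatic, D3) → no; 1× c (aromatic, D2) → match; 1× C (D3) → no; 1× O (D1) → no; 1× N (D1) → no; 1× Br (D1) → no; 1× Cl (D1) → no.
Summing the matching environments: 1 + 1 = 2 matching atoms.

2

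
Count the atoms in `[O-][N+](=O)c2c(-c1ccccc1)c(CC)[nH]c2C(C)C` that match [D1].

5

The query [D1] means: atom with exactly one heavy-atom neighbour (degree 1).
Check the 19 heavy atoms by environment: 1× n (aromatic, D2) → no; 5× c (aromatic, D3) → no; 5× c (aromatic, D2) → no; 1× C (D3) → no; 3× C (D1) → match; 1× N (charge +1, D3) → no; 1× O (charge -1, D1) → match; 1× O (D1) → match; 1× C (D2) → no.
Summing the matching environments: 3 + 1 + 1 = 5 matching atoms.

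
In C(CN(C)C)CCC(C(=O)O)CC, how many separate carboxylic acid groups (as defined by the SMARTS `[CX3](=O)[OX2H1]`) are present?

[CX3](=O)[OX2H1] is the SMARTS for a carboxylic acid: an sp2 carbon double-bonded to O and single-bonded to an -OH oxygen.
Exactly one fragment in the molecule meets all constraints, giving 1 match.

1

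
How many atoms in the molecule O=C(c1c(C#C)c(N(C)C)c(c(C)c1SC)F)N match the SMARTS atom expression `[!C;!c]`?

5

The query [!C;!c] means: neither aliphatic nor aromatic carbon — same as [!#6].
Check the 18 heavy atoms by environment: 6× c (aromatic) → no; 7× C → no; 1× S → match; 2× N → match; 1× O → match; 1× F → match.
Summing the matching environments: 1 + 2 + 1 + 1 = 5 matching atoms.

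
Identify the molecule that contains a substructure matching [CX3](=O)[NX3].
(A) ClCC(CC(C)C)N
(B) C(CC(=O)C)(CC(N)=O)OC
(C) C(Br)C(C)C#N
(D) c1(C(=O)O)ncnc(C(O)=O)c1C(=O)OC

[CX3](=O)[NX3] describes a carbonyl carbon bonded to a trivalent nitrogen (an amide).
(A) has a primary amino group (-NH2) but the -NH2 is not attached to a carbonyl carbon.
(B) contains a primary amide (-C(=O)NH2), which satisfies every atom and bond constraint.
(C) has a nitrile (-C#N) but the nitrile N is NX1 (triple-bonded), not NX3.
(D) has a carboxylic acid group (-C(=O)OH) but the carbonyl is bonded to O, not to an NX3 nitrogen.
So the answer is (B).

B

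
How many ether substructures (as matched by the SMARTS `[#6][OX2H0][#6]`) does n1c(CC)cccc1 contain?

0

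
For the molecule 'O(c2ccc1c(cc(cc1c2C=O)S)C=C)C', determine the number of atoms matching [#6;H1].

6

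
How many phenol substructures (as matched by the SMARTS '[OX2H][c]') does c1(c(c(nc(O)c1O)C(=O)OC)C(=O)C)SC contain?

2

[OX2H][c] is the SMARTS for a phenol: a hydroxyl oxygen attached to an aromatic carbon.
The molecule carries 2 separate instances of a hydroxyl group (-OH) meeting every constraint; each maps to a distinct set of atoms, giving 2 matches.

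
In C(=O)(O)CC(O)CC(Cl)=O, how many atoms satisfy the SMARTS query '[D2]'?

Check the 10 heavy atoms by environment: 2× C (D2) → match; 3× C (D3) → no; 4× O (D1) → no; 1× Cl (D1) → no.
That gives 2 matching atoms.

2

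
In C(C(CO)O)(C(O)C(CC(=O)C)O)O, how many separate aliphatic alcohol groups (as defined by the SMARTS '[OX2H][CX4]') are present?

5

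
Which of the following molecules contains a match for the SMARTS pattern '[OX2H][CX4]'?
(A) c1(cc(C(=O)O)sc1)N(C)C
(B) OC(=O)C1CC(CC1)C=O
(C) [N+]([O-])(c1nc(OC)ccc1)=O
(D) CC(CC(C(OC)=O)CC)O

D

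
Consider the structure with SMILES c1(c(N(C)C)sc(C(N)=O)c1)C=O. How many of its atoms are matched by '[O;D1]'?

2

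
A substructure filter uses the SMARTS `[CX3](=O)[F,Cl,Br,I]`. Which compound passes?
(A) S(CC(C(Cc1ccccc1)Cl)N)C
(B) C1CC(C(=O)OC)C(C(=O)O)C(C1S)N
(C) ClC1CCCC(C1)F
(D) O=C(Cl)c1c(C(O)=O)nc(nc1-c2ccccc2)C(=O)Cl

[CX3](=O)[F,Cl,Br,I] describes a carbonyl carbon bonded to a halogen (an acyl halide).
(A) has a chloro substituent but the Cl is not on a carbonyl carbon.
(B) has a carboxylic acid group (-C(=O)OH) but the carbonyl is bonded to -OH, not to a halogen.
(C) has a chloro substituent but the Cl is not on a carbonyl carbon.
(D) contains an acyl chloride (-C(=O)Cl), which satisfies every atom and bond constraint.
So the answer is (D).

D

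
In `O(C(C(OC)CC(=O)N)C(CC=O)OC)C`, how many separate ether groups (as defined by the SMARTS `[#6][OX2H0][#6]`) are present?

3

[#6][OX2H0][#6] is the SMARTS for an ether: an aliphatic oxygen bridging two carbons with no H on the oxygen.
The molecule carries 3 separate instances of a methoxy ether (-OCH3) meeting every constraint; each maps to a distinct set of atoms, giving 3 matches.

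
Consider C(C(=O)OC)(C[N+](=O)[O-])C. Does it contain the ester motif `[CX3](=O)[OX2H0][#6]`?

Yes

The pattern [CX3](=O)[OX2H0][#6] describes a carbonyl carbon bonded to an oxygen that is itself bonded to carbon (no H on that O) — an ester.
The molecule carries a methyl-ester group (-C(=O)OCH3), whose atoms satisfy every constraint of the query, so the pattern matches.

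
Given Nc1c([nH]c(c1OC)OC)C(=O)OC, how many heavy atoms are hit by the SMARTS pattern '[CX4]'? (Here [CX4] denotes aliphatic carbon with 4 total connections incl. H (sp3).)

The query [CX4] means: C with X4: aliphatic carbon with exactly 4 total connections (bonds + H).
Check the 14 heavy atoms by environment: 1× n (aromatic, X3) → no; 4× c (aromatic, X3) → no; 3× O (X2) → no; 3× C (X4) → match; 1× N (X3) → no; 1× C (X3) → no; 1× O (X1) → no.
That gives 3 matching atoms.

3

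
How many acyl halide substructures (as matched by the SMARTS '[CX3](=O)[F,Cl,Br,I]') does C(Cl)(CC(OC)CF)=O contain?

[CX3](=O)[F,Cl,Br,I] is the SMARTS for an acyl halide: a carbonyl carbon bonded to a halogen.
Exactly one fragment in the molecule meets all constraints, giving 1 match.

1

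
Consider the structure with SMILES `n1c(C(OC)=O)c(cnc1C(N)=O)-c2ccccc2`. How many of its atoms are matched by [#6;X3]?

The query [#6;X3] means: any carbon (aromatic or not) with three total connections.
Check the 19 heavy atoms by environment: 2× n (aromatic, X2) → no; 10× c (aromatic, X3) → match; 2× C (X3) → match; 2× O (X1) → no; 1× O (X2) → no; 1× C (X4) → no; 1× N (X3) → no.
Summing the matching environments: 10 + 2 = 12 matching atoms.

12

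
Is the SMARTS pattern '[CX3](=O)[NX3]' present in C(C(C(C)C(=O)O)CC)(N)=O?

The pattern [CX3](=O)[NX3] describes a carbonyl carbon bonded to a trivalent nitrogen — an amide.
The molecule carries a primary amide (-C(=O)NH2), whose atoms satisfy every constraint of the query, so the pattern matches.

Yes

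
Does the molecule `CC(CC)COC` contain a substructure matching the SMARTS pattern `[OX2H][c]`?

No

The pattern [OX2H][c] describes a hydroxyl oxygen attached to an aromatic carbon — a phenol.
The closest candidate here is a methoxy ether (-OCH3), but the oxygen has H0, not H1. No other fragment satisfies the full query, so there is no match.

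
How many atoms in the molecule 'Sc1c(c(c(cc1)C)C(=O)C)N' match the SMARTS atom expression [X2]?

1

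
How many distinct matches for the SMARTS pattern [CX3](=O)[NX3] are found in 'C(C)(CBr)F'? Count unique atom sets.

0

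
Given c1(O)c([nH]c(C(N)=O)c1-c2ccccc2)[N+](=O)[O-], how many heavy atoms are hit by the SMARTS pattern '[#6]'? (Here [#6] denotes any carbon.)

11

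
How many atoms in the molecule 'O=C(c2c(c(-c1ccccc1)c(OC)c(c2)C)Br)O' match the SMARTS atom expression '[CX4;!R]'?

2

The query [CX4;!R] means: aliphatic carbon with four total connections, not in a ring.
Check the 19 heavy atoms by environment: 12× c (aromatic, X3, in 6-ring) → no; 1× Br (X1, acyclic) → no; 2× O (X2, acyclic) → no; 2× C (X4, acyclic) → match; 1× C (X3, acyclic) → no; 1× O (X1, acyclic) → no.
That gives 2 matching atoms.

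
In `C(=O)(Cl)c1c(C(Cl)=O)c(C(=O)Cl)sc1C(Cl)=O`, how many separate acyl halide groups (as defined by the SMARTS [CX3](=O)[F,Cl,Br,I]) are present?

[CX3](=O)[F,Cl,Br,I] is the SMARTS for an acyl halide: a carbonyl carbon bonded to a halogen.
The molecule carries 4 separate instances of an acyl chloride (-C(=O)Cl) meeting every constraint; each maps to a distinct set of atoms, giving 4 matches.

4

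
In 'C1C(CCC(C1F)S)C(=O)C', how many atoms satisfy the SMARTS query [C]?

The query [C] means: uppercase C matches aliphatic (non-aromatic) carbon only.
Check the 11 heavy atoms by environment: 8× C → match; 1× O → no; 1× S → no; 1× F → no.
That gives 8 matching atoms.

8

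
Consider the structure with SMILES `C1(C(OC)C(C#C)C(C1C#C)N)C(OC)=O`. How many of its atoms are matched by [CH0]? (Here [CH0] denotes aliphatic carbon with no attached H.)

3

Check the 16 heavy atoms by environment: 7× C (H1) → no; 3× C (H0) → match; 1× N (H2) → no; 3× O (H0) → no; 2× C (H3) → no.
That gives 3 matching atoms.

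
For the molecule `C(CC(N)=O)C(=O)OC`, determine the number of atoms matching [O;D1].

Check the 9 heavy atoms by environment: 2× C (D2) → no; 2× C (D3) → no; 2× O (D1) → match; 1× N (D1) → no; 1× O (D2) → no; 1× C (D1) → no.
That gives 2 matching atoms.

2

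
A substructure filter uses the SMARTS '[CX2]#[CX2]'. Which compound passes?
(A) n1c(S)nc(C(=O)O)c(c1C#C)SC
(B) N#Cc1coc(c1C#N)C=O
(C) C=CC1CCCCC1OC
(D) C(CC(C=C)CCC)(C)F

A

[CX2]#[CX2] describes a carbon-carbon triple bond (an alkyne).
(A) contains an ethynyl group (-C#CH), which satisfies every atom and bond constraint.
(B) has a nitrile (-C#N) but the triple bond is C#N, not C#C.
(C) has a vinyl group (-CH=CH2) but the C=C is a double bond; both carbons are CX3, not CX2.
(D) has a vinyl group (-CH=CH2) but the C=C is a double bond; both carbons are CX3, not CX2.
So the answer is (A).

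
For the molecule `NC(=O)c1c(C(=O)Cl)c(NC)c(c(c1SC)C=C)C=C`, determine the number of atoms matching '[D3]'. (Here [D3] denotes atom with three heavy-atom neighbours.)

8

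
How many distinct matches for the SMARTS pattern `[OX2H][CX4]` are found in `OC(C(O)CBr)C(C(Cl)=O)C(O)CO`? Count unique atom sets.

4

[OX2H][CX4] is the SMARTS for an aliphatic alcohol: a hydroxyl oxygen bound to an sp3 (X4) carbon.
The molecule carries 4 separate instances of a hydroxyl group (-OH) meeting every constraint; each maps to a distinct set of atoms, giving 4 matches.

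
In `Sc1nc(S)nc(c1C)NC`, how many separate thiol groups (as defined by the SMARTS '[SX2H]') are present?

[SX2H] is the SMARTS for a thiol: an aliphatic sulfur with two connections, one being H.
The molecule carries 2 separate instances of a thiol (-SH) meeting every constraint; each maps to a distinct set of atoms, giving 2 matches.

2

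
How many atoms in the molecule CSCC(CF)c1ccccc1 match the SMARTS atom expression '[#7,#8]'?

0

Check the 12 heavy atoms by environment: 4× C → no; 6× c (aromatic) → no; 1× F → no; 1× S → no.
No environment satisfies the query, so 0 matching atoms.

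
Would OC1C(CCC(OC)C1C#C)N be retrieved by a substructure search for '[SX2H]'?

No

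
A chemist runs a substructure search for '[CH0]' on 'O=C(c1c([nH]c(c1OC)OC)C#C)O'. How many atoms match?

The query [CH0] means: aliphatic carbon with no attached hydrogen.
Check the 14 heavy atoms by environment: 1× n (aromatic, H1) → no; 4× c (aromatic, H0) → no; 2× C (H0) → match; 1× C (H1) → no; 3× O (H0) → no; 2× C (H3) → no; 1× O (H1) → no.
That gives 2 matching atoms.

2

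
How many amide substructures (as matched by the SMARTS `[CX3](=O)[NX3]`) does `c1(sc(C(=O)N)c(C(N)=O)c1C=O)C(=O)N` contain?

[CX3](=O)[NX3] is the SMARTS for an amide: a carbonyl carbon bonded to a trivalent nitrogen.
The molecule carries 3 separate instances of a primary amide (-C(=O)NH2) meeting every constraint; each maps to a distinct set of atoms, giving 3 matches.

3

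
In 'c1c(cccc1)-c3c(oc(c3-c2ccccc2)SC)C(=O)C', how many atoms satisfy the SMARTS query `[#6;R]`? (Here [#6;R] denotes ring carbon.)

16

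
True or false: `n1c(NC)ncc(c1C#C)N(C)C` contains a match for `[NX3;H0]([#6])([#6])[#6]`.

The pattern [NX3;H0]([#6])([#6])[#6] describes a trivalent nitrogen with no H, bonded to three carbons — a tertiary amine.
The molecule carries a dimethylamino group (-N(CH3)2), whose atoms satisfy every constraint of the query, so the pattern matches.

True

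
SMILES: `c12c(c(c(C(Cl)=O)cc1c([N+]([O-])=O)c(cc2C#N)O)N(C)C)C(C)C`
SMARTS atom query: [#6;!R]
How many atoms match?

The query [#6;!R] means: carbon not in any ring.
Check the 25 heavy atoms by environment: 10× c (aromatic, in 6-ring) → no; 7× C (acyclic) → match; 3× O (acyclic) → no; 1× Cl (acyclic) → no; 2× N (acyclic) → no; 1× N (charge +1, acyclic) → no; 1× O (charge -1, acyclic) → no.
That gives 7 matching atoms.

7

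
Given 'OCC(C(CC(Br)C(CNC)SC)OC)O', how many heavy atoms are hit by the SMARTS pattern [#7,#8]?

4

Check the 16 heavy atoms by environment: 10× C → no; 1× S → no; 1× Br → no; 3× O → match; 1× N → match.
Summing the matching environments: 3 + 1 = 4 matching atoms.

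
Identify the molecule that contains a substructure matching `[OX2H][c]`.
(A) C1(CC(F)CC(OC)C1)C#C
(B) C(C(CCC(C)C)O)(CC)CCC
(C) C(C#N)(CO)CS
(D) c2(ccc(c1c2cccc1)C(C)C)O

[OX2H][c] describes a hydroxyl oxygen attached to an aromatic carbon (a phenol).
(A) has a methoxy ether (-OCH3) but the oxygen has H0, not H1.
(B) has a hydroxyl group (-OH) but the -OH is on an aliphatic carbon, not an aromatic c.
(C) has a hydroxyl group (-OH) but the -OH is on an aliphatic carbon, not an aromatic c.
(D) contains a hydroxyl group (-OH), which satisfies every atom and bond constraint.
So the answer is (D).

D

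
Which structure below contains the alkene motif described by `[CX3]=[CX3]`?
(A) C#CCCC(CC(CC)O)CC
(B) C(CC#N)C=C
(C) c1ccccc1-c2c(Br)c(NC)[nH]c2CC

B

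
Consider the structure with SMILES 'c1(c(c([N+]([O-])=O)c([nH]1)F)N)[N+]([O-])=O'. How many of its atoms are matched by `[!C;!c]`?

9

The query [!C;!c] means: neither aliphatic nor aromatic carbon — same as [!#6].
Check the 13 heavy atoms by environment: 1× n (aromatic) → match; 4× c (aromatic) → no; 1× F → match; 2× N (charge +1) → match; 2× O (charge -1) → match; 2× O → match; 1× N → match.
Summing the matching environments: 1 + 1 + 2 + 2 + 2 + 1 = 9 matching atoms.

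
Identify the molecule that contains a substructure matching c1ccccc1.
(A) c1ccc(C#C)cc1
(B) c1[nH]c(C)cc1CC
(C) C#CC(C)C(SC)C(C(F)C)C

A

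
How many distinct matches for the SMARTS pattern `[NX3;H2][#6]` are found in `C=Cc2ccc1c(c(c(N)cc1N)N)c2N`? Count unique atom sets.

4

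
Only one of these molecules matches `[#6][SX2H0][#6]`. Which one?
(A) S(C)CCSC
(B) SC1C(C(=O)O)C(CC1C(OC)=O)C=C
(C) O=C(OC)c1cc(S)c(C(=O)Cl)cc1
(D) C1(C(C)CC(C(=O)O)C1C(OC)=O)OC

A

[#6][SX2H0][#6] describes an aliphatic sulfur bridging two carbons with no H on the sulfur (a thioether).
(A) contains a methylthio ether (-SCH3), which satisfies every atom and bond constraint.
(B) has a thiol (-SH) but the sulfur has H1, not H0 bridging two carbons.
(C) has a thiol (-SH) but the sulfur has H1, not H0 bridging two carbons.
(D) has a methoxy ether (-OCH3) but the bridging atom is O, not S.
So the answer is (A).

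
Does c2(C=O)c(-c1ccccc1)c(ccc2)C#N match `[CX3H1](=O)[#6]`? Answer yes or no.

Yes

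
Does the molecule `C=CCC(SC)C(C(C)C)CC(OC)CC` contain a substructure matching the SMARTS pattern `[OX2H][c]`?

The pattern [OX2H][c] describes a hydroxyl oxygen attached to an aromatic carbon — a phenol.
The closest candidate here is a methoxy ether (-OCH3), but the oxygen has H0, not H1. No other fragment satisfies the full query, so there is no match.

No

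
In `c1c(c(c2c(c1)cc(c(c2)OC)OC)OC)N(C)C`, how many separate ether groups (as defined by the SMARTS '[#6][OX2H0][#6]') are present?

[#6][OX2H0][#6] is the SMARTS for an ether: an aliphatic oxygen bridging two carbons with no H on the oxygen.
The molecule carries 3 separate instances of a methoxy ether (-OCH3) meeting every constraint; each maps to a distinct set of atoms, giving 3 matches.

3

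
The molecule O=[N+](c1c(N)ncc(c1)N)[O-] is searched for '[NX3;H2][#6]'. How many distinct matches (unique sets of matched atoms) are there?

2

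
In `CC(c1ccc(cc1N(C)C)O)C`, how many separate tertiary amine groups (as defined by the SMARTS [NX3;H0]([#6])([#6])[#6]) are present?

[NX3;H0]([#6])([#6])[#6] is the SMARTS for a tertiary amine: a trivalent nitrogen with no H, bonded to three carbons.
Exactly one fragment in the molecule meets all constraints, giving 1 match.

1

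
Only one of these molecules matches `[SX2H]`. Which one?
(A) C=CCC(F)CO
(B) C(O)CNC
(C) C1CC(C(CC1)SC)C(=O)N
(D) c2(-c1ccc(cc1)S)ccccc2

D

[SX2H] describes an aliphatic sulfur with two connections, one being H (a thiol).
(A) has a hydroxyl group (-OH) but it is an -OH, not an -SH.
(B) has a hydroxyl group (-OH) but it is an -OH, not an -SH.
(C) has a methylthio ether (-SCH3) but the sulfur has H0 (bonded to two carbons), not H1.
(D) contains a thiol (-SH), which satisfies every atom and bond constraint.
So the answer is (D).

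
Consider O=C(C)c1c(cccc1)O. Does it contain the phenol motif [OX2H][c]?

Yes

The pattern [OX2H][c] describes a hydroxyl oxygen attached to an aromatic carbon — a phenol.
The molecule carries a hydroxyl group (-OH), whose atoms satisfy every constraint of the query, so the pattern matches.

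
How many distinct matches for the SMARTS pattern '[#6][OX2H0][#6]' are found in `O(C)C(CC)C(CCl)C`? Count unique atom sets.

[#6][OX2H0][#6] is the SMARTS for an ether: an aliphatic oxygen bridging two carbons with no H on the oxygen.
Exactly one fragment in the molecule meets all constraints, giving 1 match.

1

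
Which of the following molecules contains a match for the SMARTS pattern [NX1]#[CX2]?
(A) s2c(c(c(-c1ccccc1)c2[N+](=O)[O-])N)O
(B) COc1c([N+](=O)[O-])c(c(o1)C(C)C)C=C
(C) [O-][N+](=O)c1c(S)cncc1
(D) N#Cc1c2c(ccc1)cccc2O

[NX1]#[CX2] describes a nitrogen triple-bonded to a two-connected carbon (a nitrile).
(A) has a nitro group (-[N+](=O)[O-]) but there is no C#N triple bond.
(B) has a nitro group (-[N+](=O)[O-]) but there is no C#N triple bond.
(C) has a nitro group (-[N+](=O)[O-]) but there is no C#N triple bond.
(D) contains a nitrile (-C#N), which satisfies every atom and bond constraint.
So the answer is (D).

D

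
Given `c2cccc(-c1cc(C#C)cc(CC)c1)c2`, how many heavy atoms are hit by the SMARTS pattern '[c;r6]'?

12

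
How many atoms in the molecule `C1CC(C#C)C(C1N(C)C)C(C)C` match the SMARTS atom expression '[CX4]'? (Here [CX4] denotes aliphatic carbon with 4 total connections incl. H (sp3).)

The query [CX4] means: C with X4: aliphatic carbon with exactly 4 total connections (bonds + H).
Check the 13 heavy atoms by environment: 10× C (X4) → match; 1× N (X3) → no; 2× C (X2) → no.
That gives 10 matching atoms.

10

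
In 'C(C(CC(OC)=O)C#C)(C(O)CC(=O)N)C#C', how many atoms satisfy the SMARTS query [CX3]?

The query [CX3] means: C with X3: aliphatic carbon with exactly 3 total connections.
Check the 17 heavy atoms by environment: 6× C (X4) → no; 2× C (X3) → match; 2× O (X1) → no; 2× O (X2) → no; 4× C (X2) → no; 1× N (X3) → no.
That gives 2 matching atoms.

2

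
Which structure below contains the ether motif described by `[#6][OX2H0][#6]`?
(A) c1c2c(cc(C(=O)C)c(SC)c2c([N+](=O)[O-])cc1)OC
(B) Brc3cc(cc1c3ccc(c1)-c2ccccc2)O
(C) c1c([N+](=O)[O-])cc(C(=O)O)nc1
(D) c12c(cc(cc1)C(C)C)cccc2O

A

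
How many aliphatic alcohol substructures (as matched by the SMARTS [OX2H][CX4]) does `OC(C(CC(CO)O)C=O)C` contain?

3

[OX2H][CX4] is the SMARTS for an aliphatic alcohol: a hydroxyl oxygen bound to an sp3 (X4) carbon.
The molecule carries 3 separate instances of a hydroxyl group (-OH) meeting every constraint; each maps to a distinct set of atoms, giving 3 matches.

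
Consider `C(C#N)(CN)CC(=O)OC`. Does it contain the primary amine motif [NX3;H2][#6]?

The pattern [NX3;H2][#6] describes a trivalent nitrogen with two H attached to carbon — a primary amine.
The molecule carries a primary amino group (-NH2), whose atoms satisfy every constraint of the query, so the pattern matches.

Yes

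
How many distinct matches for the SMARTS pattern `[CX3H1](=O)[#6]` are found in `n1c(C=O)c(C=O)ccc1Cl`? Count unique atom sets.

2

[CX3H1](=O)[#6] is the SMARTS for an aldehyde: an sp2 carbon with one H, double-bonded to O and single-bonded to carbon.
The molecule carries 2 separate instances of an aldehyde (-CHO) meeting every constraint; each maps to a distinct set of atoms, giving 2 matches.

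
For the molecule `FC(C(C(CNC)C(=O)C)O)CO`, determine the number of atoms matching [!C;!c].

5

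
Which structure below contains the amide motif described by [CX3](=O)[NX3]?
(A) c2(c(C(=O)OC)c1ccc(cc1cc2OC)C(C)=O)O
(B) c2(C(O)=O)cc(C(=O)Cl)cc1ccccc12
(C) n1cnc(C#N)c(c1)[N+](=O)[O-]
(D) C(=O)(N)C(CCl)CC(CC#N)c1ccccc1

D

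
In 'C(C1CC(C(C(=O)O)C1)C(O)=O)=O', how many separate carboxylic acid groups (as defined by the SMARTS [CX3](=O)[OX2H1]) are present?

2

[CX3](=O)[OX2H1] is the SMARTS for a carboxylic acid: an sp2 carbon double-bonded to O and single-bonded to an -OH oxygen.
The molecule carries 2 separate instances of a carboxylic acid group (-C(=O)OH) meeting every constraint; each maps to a distinct set of atoms, giving 2 matches.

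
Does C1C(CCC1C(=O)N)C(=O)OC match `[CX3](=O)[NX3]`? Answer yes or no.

Yes

The pattern [CX3](=O)[NX3] describes a carbonyl carbon bonded to a trivalent nitrogen — an amide.
The molecule carries a primary amide (-C(=O)NH2), whose atoms satisfy every constraint of the query, so the pattern matches.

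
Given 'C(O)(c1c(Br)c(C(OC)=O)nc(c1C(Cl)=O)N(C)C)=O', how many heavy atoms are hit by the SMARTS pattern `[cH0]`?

5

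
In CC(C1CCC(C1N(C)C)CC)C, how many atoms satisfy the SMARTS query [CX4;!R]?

7

The query [CX4;!R] means: aliphatic carbon with four total connections, not in a ring.
Check the 13 heavy atoms by environment: 5× C (X4, in 5-ring) → no; 7× C (X4, acyclic) → match; 1× N (X3, acyclic) → no.
That gives 7 matching atoms.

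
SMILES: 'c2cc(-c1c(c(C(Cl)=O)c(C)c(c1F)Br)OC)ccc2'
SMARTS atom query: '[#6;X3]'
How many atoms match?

13

The query [#6;X3] means: any carbon (aromatic or not) with three total connections.
Check the 20 heavy atoms by environment: 12× c (aromatic, X3) → match; 1× C (X3) → match; 1× O (X1) → no; 1× Cl (X1) → no; 1× F (X1) → no; 1× Br (X1) → no; 2× C (X4) → no; 1× O (X2) → no.
Summing the matching environments: 12 + 1 = 13 matching atoms.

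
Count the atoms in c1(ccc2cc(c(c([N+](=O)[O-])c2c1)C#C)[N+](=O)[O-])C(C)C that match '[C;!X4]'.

2

The query [C;!X4] means: aliphatic carbon that does not have four total connections.
Check the 21 heavy atoms by environment: 10× c (aromatic, X3) → no; 2× N (charge +1, X3) → no; 2× O (charge -1, X1) → no; 2× O (X1) → no; 3× C (X4) → no; 2× C (X2) → match.
That gives 2 matching atoms.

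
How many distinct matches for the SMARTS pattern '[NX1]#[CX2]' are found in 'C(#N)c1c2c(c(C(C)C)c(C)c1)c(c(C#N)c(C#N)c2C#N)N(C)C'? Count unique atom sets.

4

[NX1]#[CX2] is the SMARTS for a nitrile: a nitrogen triple-bonded to a two-connected carbon.
The molecule carries 4 separate instances of a nitrile (-C#N) meeting every constraint; each maps to a distinct set of atoms, giving 4 matches.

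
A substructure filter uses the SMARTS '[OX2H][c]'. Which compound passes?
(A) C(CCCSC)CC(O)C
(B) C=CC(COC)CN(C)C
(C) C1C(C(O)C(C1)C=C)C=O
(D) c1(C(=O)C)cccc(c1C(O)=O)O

D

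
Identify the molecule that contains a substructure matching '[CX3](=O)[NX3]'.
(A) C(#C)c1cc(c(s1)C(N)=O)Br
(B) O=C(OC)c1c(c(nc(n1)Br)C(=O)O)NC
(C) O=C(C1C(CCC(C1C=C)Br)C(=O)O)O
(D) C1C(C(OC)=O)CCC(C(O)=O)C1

[CX3](=O)[NX3] describes a carbonyl carbon bonded to a trivalent nitrogen (an amide).
(A) contains a primary amide (-C(=O)NH2), which satisfies every atom and bond constraint.
(B) has a methyl-ester group (-C(=O)OCH3) but the carbonyl is bonded to O, not to an NX3 nitrogen.
(C) has a carboxylic acid group (-C(=O)OH) but the carbonyl is bonded to O, not to an NX3 nitrogen.
(D) has a methyl-ester group (-C(=O)OCH3) but the carbonyl is bonded to O, not to an NX3 nitrogen.
So the answer is (A).

A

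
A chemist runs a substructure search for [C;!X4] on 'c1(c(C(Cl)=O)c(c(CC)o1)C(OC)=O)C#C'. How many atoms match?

The query [C;!X4] means: aliphatic carbon that does not have four total connections.
Check the 16 heavy atoms by environment: 1× o (aromatic, X2) → no; 4× c (aromatic, X3) → no; 2× C (X3) → match; 2× O (X1) → no; 1× Cl (X1) → no; 1× O (X2) → no; 3× C (X4) → no; 2× C (X2) → match.
Summing the matching environments: 2 + 2 = 4 matching atoms.

4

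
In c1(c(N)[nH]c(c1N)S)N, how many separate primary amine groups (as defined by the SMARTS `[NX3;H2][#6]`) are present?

3

[NX3;H2][#6] is the SMARTS for a primary amine: a trivalent nitrogen with two H attached to carbon.
The molecule carries 3 separate instances of a primary amino group (-NH2) meeting every constraint; each maps to a distinct set of atoms, giving 3 matches.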